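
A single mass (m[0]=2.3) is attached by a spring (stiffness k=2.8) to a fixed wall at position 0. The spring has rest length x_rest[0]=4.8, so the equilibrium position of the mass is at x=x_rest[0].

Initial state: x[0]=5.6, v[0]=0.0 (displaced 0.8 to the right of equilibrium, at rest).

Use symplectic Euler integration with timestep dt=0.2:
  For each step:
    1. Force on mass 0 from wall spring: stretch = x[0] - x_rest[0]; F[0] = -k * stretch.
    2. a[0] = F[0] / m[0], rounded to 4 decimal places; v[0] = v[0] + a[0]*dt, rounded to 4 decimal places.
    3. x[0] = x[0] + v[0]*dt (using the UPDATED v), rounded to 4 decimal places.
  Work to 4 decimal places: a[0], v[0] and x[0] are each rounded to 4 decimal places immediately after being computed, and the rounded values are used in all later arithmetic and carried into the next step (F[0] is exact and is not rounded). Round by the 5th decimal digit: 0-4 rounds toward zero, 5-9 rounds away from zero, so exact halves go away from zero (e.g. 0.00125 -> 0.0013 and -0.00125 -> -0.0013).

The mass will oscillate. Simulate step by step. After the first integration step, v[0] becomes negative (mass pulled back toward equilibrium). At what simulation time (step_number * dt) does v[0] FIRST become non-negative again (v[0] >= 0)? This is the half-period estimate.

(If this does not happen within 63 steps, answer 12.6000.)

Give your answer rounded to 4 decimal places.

Step 0: x=[5.6000] v=[0.0000]
Step 1: x=[5.5610] v=[-0.1948]
Step 2: x=[5.4850] v=[-0.3801]
Step 3: x=[5.3756] v=[-0.5469]
Step 4: x=[5.2382] v=[-0.6870]
Step 5: x=[5.0795] v=[-0.7937]
Step 6: x=[4.9071] v=[-0.8618]
Step 7: x=[4.7295] v=[-0.8879]
Step 8: x=[4.5554] v=[-0.8707]
Step 9: x=[4.3932] v=[-0.8111]
Step 10: x=[4.2508] v=[-0.7121]
Step 11: x=[4.1351] v=[-0.5784]
Step 12: x=[4.0518] v=[-0.4165]
Step 13: x=[4.0049] v=[-0.2343]
Step 14: x=[3.9968] v=[-0.0407]
Step 15: x=[4.0278] v=[0.1549]
First v>=0 after going negative at step 15, time=3.0000

Answer: 3.0000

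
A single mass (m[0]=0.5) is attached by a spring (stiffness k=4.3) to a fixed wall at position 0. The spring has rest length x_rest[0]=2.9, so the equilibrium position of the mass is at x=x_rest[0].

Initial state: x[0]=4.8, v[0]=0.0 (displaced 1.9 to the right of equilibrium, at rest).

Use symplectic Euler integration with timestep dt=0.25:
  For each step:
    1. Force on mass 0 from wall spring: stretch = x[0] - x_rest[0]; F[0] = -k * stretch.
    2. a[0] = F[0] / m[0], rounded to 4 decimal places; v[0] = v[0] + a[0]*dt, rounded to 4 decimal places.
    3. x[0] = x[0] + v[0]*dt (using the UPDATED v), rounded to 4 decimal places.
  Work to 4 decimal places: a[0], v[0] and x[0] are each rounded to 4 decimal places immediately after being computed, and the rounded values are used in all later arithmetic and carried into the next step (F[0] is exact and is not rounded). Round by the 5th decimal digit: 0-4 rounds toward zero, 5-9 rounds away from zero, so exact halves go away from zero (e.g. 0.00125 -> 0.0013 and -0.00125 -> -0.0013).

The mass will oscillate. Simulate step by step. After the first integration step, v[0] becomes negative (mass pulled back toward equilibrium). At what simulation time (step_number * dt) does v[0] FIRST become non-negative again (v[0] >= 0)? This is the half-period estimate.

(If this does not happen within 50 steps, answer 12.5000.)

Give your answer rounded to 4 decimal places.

Answer: 1.2500

Derivation:
Step 0: x=[4.8000] v=[0.0000]
Step 1: x=[3.7788] v=[-4.0850]
Step 2: x=[2.2852] v=[-5.9744]
Step 3: x=[1.1221] v=[-4.6526]
Step 4: x=[0.9146] v=[-0.8301]
Step 5: x=[1.7742] v=[3.4385]
First v>=0 after going negative at step 5, time=1.2500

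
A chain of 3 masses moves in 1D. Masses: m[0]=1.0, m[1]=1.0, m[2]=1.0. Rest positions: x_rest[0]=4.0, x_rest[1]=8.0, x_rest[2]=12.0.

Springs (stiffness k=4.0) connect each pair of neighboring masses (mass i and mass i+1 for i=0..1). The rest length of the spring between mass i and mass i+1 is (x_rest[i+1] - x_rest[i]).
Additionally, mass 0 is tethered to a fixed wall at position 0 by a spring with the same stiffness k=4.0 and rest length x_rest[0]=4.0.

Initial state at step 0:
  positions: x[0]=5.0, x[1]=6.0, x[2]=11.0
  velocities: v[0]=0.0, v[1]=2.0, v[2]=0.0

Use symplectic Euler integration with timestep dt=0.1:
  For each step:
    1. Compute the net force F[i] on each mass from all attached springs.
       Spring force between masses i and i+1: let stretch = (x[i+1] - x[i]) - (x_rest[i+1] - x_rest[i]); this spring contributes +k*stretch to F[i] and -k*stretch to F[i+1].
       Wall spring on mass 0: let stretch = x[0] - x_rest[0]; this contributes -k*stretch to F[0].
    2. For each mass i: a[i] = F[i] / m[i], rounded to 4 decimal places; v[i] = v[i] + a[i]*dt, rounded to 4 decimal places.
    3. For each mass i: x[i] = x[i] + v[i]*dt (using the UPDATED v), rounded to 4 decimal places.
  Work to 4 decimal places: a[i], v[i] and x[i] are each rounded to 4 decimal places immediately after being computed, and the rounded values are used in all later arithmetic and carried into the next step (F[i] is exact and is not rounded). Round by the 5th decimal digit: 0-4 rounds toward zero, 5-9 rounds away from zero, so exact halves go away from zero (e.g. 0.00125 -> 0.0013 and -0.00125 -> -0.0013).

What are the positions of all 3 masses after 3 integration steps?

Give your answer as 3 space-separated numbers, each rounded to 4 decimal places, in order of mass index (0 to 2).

Answer: 4.1644 7.3967 10.8299

Derivation:
Step 0: x=[5.0000 6.0000 11.0000] v=[0.0000 2.0000 0.0000]
Step 1: x=[4.8400 6.3600 10.9600] v=[-1.6000 3.6000 -0.4000]
Step 2: x=[4.5472 6.8432 10.8960] v=[-2.9280 4.8320 -0.6400]
Step 3: x=[4.1644 7.3967 10.8299] v=[-3.8285 5.5347 -0.6611]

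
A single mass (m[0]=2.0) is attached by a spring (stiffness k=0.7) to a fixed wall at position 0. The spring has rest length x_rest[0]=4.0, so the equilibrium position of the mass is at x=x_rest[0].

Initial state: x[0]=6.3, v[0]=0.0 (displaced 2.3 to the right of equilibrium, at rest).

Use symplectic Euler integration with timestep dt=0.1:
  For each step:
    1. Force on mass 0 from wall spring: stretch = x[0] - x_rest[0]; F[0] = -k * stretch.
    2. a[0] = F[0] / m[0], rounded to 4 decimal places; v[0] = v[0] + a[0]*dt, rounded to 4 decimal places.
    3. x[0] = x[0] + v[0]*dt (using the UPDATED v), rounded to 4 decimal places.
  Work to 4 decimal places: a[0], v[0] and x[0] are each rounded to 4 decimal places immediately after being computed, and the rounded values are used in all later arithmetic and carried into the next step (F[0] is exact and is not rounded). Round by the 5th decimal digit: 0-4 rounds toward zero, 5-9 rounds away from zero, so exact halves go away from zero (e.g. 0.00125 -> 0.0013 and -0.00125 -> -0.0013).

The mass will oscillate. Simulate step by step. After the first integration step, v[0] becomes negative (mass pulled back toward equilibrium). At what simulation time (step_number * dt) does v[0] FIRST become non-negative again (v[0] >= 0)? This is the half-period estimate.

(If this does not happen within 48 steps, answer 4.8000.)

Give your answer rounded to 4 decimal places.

Step 0: x=[6.3000] v=[0.0000]
Step 1: x=[6.2920] v=[-0.0805]
Step 2: x=[6.2759] v=[-0.1607]
Step 3: x=[6.2519] v=[-0.2404]
Step 4: x=[6.2200] v=[-0.3192]
Step 5: x=[6.1803] v=[-0.3969]
Step 6: x=[6.1330] v=[-0.4732]
Step 7: x=[6.0782] v=[-0.5479]
Step 8: x=[6.0161] v=[-0.6206]
Step 9: x=[5.9470] v=[-0.6912]
Step 10: x=[5.8711] v=[-0.7594]
Step 11: x=[5.7886] v=[-0.8249]
Step 12: x=[5.6999] v=[-0.8875]
Step 13: x=[5.6052] v=[-0.9470]
Step 14: x=[5.5049] v=[-1.0032]
Step 15: x=[5.3993] v=[-1.0559]
Step 16: x=[5.2888] v=[-1.1049]
Step 17: x=[5.1738] v=[-1.1500]
Step 18: x=[5.0547] v=[-1.1911]
Step 19: x=[4.9319] v=[-1.2280]
Step 20: x=[4.8058] v=[-1.2606]
Step 21: x=[4.6769] v=[-1.2888]
Step 22: x=[4.5457] v=[-1.3125]
Step 23: x=[4.4125] v=[-1.3316]
Step 24: x=[4.2779] v=[-1.3460]
Step 25: x=[4.1423] v=[-1.3557]
Step 26: x=[4.0062] v=[-1.3607]
Step 27: x=[3.8701] v=[-1.3609]
Step 28: x=[3.7345] v=[-1.3564]
Step 29: x=[3.5998] v=[-1.3471]
Step 30: x=[3.4665] v=[-1.3331]
Step 31: x=[3.3351] v=[-1.3144]
Step 32: x=[3.2060] v=[-1.2911]
Step 33: x=[3.0797] v=[-1.2633]
Step 34: x=[2.9566] v=[-1.2311]
Step 35: x=[2.8371] v=[-1.1946]
Step 36: x=[2.7217] v=[-1.1539]
Step 37: x=[2.6108] v=[-1.1092]
Step 38: x=[2.5047] v=[-1.0606]
Step 39: x=[2.4039] v=[-1.0083]
Step 40: x=[2.3087] v=[-0.9524]
Step 41: x=[2.2194] v=[-0.8932]
Step 42: x=[2.1363] v=[-0.8309]
Step 43: x=[2.0597] v=[-0.7657]
Step 44: x=[1.9899] v=[-0.6978]
Step 45: x=[1.9272] v=[-0.6275]
Step 46: x=[1.8717] v=[-0.5550]
Step 47: x=[1.8237] v=[-0.4805]
Step 48: x=[1.7833] v=[-0.4043]
v[0] did not become non-negative within 48 steps; using fallback time=4.8000

Answer: 4.8000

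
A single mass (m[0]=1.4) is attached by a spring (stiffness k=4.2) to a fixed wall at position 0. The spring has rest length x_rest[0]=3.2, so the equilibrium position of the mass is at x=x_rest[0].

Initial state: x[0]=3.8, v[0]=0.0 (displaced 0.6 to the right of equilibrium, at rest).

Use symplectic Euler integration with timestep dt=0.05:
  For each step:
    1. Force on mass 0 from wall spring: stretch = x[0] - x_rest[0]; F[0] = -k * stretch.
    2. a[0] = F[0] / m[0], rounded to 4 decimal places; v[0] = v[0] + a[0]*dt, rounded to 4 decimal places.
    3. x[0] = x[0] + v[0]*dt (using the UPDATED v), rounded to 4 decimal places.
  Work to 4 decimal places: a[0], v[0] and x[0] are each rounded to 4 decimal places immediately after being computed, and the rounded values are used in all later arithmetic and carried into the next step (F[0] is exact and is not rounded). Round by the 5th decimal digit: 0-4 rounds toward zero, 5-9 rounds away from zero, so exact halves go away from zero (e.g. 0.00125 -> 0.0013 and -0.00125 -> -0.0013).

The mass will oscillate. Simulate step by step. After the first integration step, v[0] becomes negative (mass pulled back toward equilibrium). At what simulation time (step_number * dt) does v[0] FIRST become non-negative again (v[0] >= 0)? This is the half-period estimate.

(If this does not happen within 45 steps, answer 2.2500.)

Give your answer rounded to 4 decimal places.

Answer: 1.8500

Derivation:
Step 0: x=[3.8000] v=[0.0000]
Step 1: x=[3.7955] v=[-0.0900]
Step 2: x=[3.7865] v=[-0.1793]
Step 3: x=[3.7731] v=[-0.2673]
Step 4: x=[3.7554] v=[-0.3533]
Step 5: x=[3.7336] v=[-0.4366]
Step 6: x=[3.7078] v=[-0.5166]
Step 7: x=[3.6782] v=[-0.5928]
Step 8: x=[3.6450] v=[-0.6645]
Step 9: x=[3.6084] v=[-0.7313]
Step 10: x=[3.5688] v=[-0.7926]
Step 11: x=[3.5264] v=[-0.8479]
Step 12: x=[3.4816] v=[-0.8969]
Step 13: x=[3.4346] v=[-0.9391]
Step 14: x=[3.3859] v=[-0.9743]
Step 15: x=[3.3358] v=[-1.0022]
Step 16: x=[3.2847] v=[-1.0226]
Step 17: x=[3.2329] v=[-1.0353]
Step 18: x=[3.1809] v=[-1.0402]
Step 19: x=[3.1290] v=[-1.0373]
Step 20: x=[3.0777] v=[-1.0267]
Step 21: x=[3.0273] v=[-1.0084]
Step 22: x=[2.9782] v=[-0.9825]
Step 23: x=[2.9307] v=[-0.9492]
Step 24: x=[2.8853] v=[-0.9088]
Step 25: x=[2.8422] v=[-0.8616]
Step 26: x=[2.8018] v=[-0.8079]
Step 27: x=[2.7644] v=[-0.7482]
Step 28: x=[2.7303] v=[-0.6829]
Step 29: x=[2.6997] v=[-0.6124]
Step 30: x=[2.6728] v=[-0.5374]
Step 31: x=[2.6499] v=[-0.4583]
Step 32: x=[2.6311] v=[-0.3758]
Step 33: x=[2.6166] v=[-0.2905]
Step 34: x=[2.6065] v=[-0.2030]
Step 35: x=[2.6008] v=[-0.1140]
Step 36: x=[2.5996] v=[-0.0241]
Step 37: x=[2.6029] v=[0.0660]
First v>=0 after going negative at step 37, time=1.8500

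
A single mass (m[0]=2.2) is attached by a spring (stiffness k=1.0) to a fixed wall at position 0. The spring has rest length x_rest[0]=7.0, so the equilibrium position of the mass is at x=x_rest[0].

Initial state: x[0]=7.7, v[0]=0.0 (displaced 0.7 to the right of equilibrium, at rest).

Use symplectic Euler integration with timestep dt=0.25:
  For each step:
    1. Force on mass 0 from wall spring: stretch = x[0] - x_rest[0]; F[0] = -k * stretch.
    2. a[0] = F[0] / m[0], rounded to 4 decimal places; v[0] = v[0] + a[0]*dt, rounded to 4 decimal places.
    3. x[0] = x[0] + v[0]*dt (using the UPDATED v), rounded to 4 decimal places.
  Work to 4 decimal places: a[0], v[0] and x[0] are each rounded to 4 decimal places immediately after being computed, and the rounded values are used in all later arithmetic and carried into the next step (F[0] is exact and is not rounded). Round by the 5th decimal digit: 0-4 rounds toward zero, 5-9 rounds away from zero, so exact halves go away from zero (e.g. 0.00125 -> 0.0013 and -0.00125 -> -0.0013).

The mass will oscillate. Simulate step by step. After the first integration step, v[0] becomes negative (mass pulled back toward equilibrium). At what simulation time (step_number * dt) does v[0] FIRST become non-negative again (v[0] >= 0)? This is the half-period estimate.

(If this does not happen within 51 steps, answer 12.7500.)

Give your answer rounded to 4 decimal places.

Answer: 4.7500

Derivation:
Step 0: x=[7.7000] v=[0.0000]
Step 1: x=[7.6801] v=[-0.0796]
Step 2: x=[7.6409] v=[-0.1569]
Step 3: x=[7.5835] v=[-0.2297]
Step 4: x=[7.5095] v=[-0.2960]
Step 5: x=[7.4210] v=[-0.3539]
Step 6: x=[7.3206] v=[-0.4018]
Step 7: x=[7.2111] v=[-0.4382]
Step 8: x=[7.0956] v=[-0.4622]
Step 9: x=[6.9773] v=[-0.4731]
Step 10: x=[6.8597] v=[-0.4705]
Step 11: x=[6.7461] v=[-0.4546]
Step 12: x=[6.6397] v=[-0.4258]
Step 13: x=[6.5435] v=[-0.3849]
Step 14: x=[6.4603] v=[-0.3330]
Step 15: x=[6.3924] v=[-0.2717]
Step 16: x=[6.3417] v=[-0.2027]
Step 17: x=[6.3097] v=[-0.1279]
Step 18: x=[6.2973] v=[-0.0495]
Step 19: x=[6.3049] v=[0.0304]
First v>=0 after going negative at step 19, time=4.7500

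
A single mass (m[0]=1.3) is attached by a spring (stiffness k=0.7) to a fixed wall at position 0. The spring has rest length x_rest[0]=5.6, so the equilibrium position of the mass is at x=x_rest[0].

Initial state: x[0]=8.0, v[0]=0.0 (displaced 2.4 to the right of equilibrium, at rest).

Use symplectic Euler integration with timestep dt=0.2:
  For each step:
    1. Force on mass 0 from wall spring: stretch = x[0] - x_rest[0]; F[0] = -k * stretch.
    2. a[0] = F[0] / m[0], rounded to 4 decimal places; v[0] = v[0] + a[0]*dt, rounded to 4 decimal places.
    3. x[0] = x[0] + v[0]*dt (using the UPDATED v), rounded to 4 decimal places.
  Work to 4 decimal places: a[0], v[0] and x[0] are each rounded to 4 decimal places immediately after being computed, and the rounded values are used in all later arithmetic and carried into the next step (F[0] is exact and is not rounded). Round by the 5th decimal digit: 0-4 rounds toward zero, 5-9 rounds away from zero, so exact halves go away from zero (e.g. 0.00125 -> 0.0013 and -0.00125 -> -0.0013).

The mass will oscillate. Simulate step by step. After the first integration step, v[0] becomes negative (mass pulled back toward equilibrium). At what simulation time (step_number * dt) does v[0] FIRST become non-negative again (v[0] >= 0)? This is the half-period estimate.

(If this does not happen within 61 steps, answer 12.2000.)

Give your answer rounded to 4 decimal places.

Answer: 4.4000

Derivation:
Step 0: x=[8.0000] v=[0.0000]
Step 1: x=[7.9483] v=[-0.2585]
Step 2: x=[7.8460] v=[-0.5114]
Step 3: x=[7.6953] v=[-0.7533]
Step 4: x=[7.4995] v=[-0.9789]
Step 5: x=[7.2628] v=[-1.1835]
Step 6: x=[6.9903] v=[-1.3626]
Step 7: x=[6.6878] v=[-1.5123]
Step 8: x=[6.3619] v=[-1.6294]
Step 9: x=[6.0196] v=[-1.7115]
Step 10: x=[5.6683] v=[-1.7567]
Step 11: x=[5.3155] v=[-1.7641]
Step 12: x=[4.9688] v=[-1.7335]
Step 13: x=[4.6357] v=[-1.6655]
Step 14: x=[4.3234] v=[-1.5617]
Step 15: x=[4.0386] v=[-1.4242]
Step 16: x=[3.7874] v=[-1.2560]
Step 17: x=[3.5752] v=[-1.0608]
Step 18: x=[3.4067] v=[-0.8427]
Step 19: x=[3.2854] v=[-0.6065]
Step 20: x=[3.2140] v=[-0.3572]
Step 21: x=[3.1940] v=[-0.1002]
Step 22: x=[3.2258] v=[0.1589]
First v>=0 after going negative at step 22, time=4.4000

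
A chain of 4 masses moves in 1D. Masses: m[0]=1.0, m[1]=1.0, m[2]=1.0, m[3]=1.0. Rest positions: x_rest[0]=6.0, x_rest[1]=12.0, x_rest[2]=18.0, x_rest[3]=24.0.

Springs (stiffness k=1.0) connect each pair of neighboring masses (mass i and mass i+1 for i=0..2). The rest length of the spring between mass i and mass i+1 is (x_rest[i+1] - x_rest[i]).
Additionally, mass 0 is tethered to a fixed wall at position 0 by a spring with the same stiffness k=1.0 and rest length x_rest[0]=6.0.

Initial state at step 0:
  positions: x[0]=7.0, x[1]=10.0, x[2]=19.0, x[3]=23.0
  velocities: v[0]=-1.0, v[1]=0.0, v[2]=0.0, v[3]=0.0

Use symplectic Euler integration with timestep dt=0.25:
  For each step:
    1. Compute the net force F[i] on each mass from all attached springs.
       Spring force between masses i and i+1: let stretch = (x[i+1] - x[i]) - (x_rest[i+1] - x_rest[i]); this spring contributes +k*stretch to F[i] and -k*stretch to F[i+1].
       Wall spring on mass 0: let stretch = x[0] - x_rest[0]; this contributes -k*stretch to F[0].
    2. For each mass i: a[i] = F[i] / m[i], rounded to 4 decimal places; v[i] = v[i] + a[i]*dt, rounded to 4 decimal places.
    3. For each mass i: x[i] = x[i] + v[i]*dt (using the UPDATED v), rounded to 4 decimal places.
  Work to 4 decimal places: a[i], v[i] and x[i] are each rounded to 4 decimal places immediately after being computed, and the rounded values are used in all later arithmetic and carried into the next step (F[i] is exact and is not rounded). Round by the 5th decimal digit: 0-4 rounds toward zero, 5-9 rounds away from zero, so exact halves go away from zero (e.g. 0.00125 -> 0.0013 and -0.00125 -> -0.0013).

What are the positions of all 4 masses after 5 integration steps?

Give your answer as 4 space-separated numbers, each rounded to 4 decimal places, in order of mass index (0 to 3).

Answer: 4.1313 12.9877 16.3487 24.0766

Derivation:
Step 0: x=[7.0000 10.0000 19.0000 23.0000] v=[-1.0000 0.0000 0.0000 0.0000]
Step 1: x=[6.5000 10.3750 18.6875 23.1250] v=[-2.0000 1.5000 -1.2500 0.5000]
Step 2: x=[5.8359 11.0274 18.1328 23.3477] v=[-2.6563 2.6094 -2.2188 0.8906]
Step 3: x=[5.1316 11.7994 17.4600 23.6194] v=[-2.8174 3.0879 -2.6914 1.0869]
Step 4: x=[4.5233 12.5084 16.8183 23.8812] v=[-2.4334 2.8361 -2.5667 1.0471]
Step 5: x=[4.1313 12.9877 16.3487 24.0766] v=[-1.5680 1.9173 -1.8785 0.7814]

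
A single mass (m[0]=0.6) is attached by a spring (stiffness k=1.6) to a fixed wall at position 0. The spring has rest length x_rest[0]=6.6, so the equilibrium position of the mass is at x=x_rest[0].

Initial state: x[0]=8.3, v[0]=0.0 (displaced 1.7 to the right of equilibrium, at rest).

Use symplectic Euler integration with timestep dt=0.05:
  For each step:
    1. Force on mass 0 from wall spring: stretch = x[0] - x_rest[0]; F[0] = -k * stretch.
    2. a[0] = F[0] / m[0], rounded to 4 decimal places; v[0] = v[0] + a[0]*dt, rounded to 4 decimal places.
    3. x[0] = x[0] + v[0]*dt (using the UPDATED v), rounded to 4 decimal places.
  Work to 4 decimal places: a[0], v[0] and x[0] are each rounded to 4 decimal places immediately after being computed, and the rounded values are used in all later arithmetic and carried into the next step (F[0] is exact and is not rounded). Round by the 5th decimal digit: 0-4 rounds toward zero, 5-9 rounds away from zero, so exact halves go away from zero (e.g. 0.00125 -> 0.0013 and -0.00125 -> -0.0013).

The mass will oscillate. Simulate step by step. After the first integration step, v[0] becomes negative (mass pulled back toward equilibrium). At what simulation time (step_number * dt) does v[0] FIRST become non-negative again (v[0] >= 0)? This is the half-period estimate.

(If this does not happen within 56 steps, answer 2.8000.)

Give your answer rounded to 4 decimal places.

Step 0: x=[8.3000] v=[0.0000]
Step 1: x=[8.2887] v=[-0.2267]
Step 2: x=[8.2661] v=[-0.4519]
Step 3: x=[8.2324] v=[-0.6740]
Step 4: x=[8.1878] v=[-0.8917]
Step 5: x=[8.1326] v=[-1.1034]
Step 6: x=[8.0672] v=[-1.3077]
Step 7: x=[7.9920] v=[-1.5033]
Step 8: x=[7.9076] v=[-1.6889]
Step 9: x=[7.8144] v=[-1.8632]
Step 10: x=[7.7131] v=[-2.0251]
Step 11: x=[7.6044] v=[-2.1735]
Step 12: x=[7.4890] v=[-2.3074]
Step 13: x=[7.3677] v=[-2.4259]
Step 14: x=[7.2413] v=[-2.5283]
Step 15: x=[7.1106] v=[-2.6138]
Step 16: x=[6.9765] v=[-2.6819]
Step 17: x=[6.8399] v=[-2.7321]
Step 18: x=[6.7017] v=[-2.7641]
Step 19: x=[6.5628] v=[-2.7777]
Step 20: x=[6.4242] v=[-2.7727]
Step 21: x=[6.2867] v=[-2.7493]
Step 22: x=[6.1513] v=[-2.7075]
Step 23: x=[6.0189] v=[-2.6477]
Step 24: x=[5.8904] v=[-2.5702]
Step 25: x=[5.7666] v=[-2.4756]
Step 26: x=[5.6484] v=[-2.3645]
Step 27: x=[5.5365] v=[-2.2376]
Step 28: x=[5.4317] v=[-2.0958]
Step 29: x=[5.3347] v=[-1.9400]
Step 30: x=[5.2461] v=[-1.7713]
Step 31: x=[5.1666] v=[-1.5908]
Step 32: x=[5.0966] v=[-1.3997]
Step 33: x=[5.0366] v=[-1.1992]
Step 34: x=[4.9871] v=[-0.9907]
Step 35: x=[4.9483] v=[-0.7756]
Step 36: x=[4.9205] v=[-0.5554]
Step 37: x=[4.9039] v=[-0.3315]
Step 38: x=[4.8986] v=[-0.1054]
Step 39: x=[4.9047] v=[0.1215]
First v>=0 after going negative at step 39, time=1.9500

Answer: 1.9500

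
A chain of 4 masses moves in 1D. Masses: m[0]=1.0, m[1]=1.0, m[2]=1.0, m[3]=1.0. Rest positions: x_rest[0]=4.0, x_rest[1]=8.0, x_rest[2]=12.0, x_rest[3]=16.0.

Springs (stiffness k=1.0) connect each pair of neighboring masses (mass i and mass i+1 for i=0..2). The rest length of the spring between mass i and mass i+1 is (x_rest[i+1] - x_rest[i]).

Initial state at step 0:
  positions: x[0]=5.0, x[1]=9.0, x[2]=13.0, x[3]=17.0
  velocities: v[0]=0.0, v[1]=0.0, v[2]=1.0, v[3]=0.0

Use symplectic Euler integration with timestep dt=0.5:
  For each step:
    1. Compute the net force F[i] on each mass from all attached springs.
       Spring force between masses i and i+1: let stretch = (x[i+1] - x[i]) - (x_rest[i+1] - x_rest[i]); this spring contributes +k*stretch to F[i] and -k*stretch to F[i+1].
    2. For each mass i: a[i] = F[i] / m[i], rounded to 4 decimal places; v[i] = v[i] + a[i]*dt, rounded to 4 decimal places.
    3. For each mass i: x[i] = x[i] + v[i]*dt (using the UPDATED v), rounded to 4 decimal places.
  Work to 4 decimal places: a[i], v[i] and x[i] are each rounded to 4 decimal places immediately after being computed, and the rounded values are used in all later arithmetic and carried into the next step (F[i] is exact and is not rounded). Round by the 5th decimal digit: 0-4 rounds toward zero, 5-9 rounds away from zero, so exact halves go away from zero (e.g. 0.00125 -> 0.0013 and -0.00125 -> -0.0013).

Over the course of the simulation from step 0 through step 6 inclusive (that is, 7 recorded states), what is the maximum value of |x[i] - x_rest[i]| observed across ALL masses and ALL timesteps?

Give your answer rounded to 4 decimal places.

Step 0: x=[5.0000 9.0000 13.0000 17.0000] v=[0.0000 0.0000 1.0000 0.0000]
Step 1: x=[5.0000 9.0000 13.5000 17.0000] v=[0.0000 0.0000 1.0000 0.0000]
Step 2: x=[5.0000 9.1250 13.7500 17.1250] v=[0.0000 0.2500 0.5000 0.2500]
Step 3: x=[5.0313 9.3750 13.6875 17.4063] v=[0.0625 0.5000 -0.1250 0.5625]
Step 4: x=[5.1485 9.6172 13.4766 17.7579] v=[0.2344 0.4844 -0.4219 0.7031]
Step 5: x=[5.3829 9.7071 13.3711 18.0392] v=[0.4688 0.1798 -0.2110 0.5625]
Step 6: x=[5.6984 9.6320 13.5167 18.1535] v=[0.6309 -0.1503 0.2911 0.2285]
Max displacement = 2.1535

Answer: 2.1535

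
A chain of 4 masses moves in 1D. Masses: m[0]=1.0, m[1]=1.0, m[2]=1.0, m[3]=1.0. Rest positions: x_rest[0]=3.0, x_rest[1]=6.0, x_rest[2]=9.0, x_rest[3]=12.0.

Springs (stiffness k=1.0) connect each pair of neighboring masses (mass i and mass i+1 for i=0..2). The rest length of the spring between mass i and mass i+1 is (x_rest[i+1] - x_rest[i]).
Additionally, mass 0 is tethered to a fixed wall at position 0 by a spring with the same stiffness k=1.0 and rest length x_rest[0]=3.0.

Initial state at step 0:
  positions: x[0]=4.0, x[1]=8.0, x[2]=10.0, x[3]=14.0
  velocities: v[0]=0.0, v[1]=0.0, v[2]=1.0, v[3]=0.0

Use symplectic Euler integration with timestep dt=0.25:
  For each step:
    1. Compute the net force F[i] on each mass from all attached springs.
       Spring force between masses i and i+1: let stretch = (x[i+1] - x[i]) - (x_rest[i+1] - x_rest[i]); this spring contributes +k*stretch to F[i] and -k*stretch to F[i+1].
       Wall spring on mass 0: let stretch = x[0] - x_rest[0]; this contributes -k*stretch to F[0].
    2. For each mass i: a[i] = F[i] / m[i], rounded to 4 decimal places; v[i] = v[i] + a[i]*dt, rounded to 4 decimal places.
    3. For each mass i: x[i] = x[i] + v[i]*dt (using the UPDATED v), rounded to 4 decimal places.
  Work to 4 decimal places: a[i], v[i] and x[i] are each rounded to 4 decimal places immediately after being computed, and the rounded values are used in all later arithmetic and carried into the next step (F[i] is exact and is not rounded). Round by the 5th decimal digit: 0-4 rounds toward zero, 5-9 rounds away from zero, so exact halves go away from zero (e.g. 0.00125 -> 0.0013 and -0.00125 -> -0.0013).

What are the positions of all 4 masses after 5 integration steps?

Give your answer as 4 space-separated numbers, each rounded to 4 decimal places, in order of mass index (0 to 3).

Step 0: x=[4.0000 8.0000 10.0000 14.0000] v=[0.0000 0.0000 1.0000 0.0000]
Step 1: x=[4.0000 7.8750 10.3750 13.9375] v=[0.0000 -0.5000 1.5000 -0.2500]
Step 2: x=[3.9922 7.6641 10.8164 13.8399] v=[-0.0313 -0.8438 1.7656 -0.3906]
Step 3: x=[3.9644 7.4207 11.2498 13.7408] v=[-0.1114 -0.9737 1.7334 -0.3965]
Step 4: x=[3.9048 7.2006 11.5995 13.6735] v=[-0.2384 -0.8805 1.3989 -0.2693]
Step 5: x=[3.8071 7.0494 11.8039 13.6641] v=[-0.3907 -0.6047 0.8177 -0.0378]

Answer: 3.8071 7.0494 11.8039 13.6641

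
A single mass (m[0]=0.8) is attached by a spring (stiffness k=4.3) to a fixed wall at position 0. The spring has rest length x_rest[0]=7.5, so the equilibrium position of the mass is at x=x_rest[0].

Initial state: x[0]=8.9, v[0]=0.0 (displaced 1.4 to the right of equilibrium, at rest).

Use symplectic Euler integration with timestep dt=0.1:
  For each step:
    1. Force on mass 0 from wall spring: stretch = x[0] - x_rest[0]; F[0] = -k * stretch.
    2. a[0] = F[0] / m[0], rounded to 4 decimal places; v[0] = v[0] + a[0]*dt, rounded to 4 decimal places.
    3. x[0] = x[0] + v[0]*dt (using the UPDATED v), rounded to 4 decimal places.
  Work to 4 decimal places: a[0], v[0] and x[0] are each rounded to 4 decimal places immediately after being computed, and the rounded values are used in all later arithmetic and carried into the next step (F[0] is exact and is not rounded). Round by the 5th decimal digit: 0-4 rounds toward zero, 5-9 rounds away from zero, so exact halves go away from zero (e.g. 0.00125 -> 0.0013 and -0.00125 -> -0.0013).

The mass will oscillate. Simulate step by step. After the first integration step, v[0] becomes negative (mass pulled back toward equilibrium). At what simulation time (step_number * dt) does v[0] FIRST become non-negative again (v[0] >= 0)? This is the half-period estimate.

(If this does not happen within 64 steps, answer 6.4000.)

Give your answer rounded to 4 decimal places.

Step 0: x=[8.9000] v=[0.0000]
Step 1: x=[8.8248] v=[-0.7525]
Step 2: x=[8.6783] v=[-1.4646]
Step 3: x=[8.4685] v=[-2.0979]
Step 4: x=[8.2067] v=[-2.6185]
Step 5: x=[7.9069] v=[-2.9984]
Step 6: x=[7.5852] v=[-3.2171]
Step 7: x=[7.2589] v=[-3.2629]
Step 8: x=[6.9456] v=[-3.1333]
Step 9: x=[6.6621] v=[-2.8353]
Step 10: x=[6.4236] v=[-2.3849]
Step 11: x=[6.2430] v=[-1.8063]
Step 12: x=[6.1299] v=[-1.1307]
Step 13: x=[6.0905] v=[-0.3943]
Step 14: x=[6.1268] v=[0.3633]
First v>=0 after going negative at step 14, time=1.4000

Answer: 1.4000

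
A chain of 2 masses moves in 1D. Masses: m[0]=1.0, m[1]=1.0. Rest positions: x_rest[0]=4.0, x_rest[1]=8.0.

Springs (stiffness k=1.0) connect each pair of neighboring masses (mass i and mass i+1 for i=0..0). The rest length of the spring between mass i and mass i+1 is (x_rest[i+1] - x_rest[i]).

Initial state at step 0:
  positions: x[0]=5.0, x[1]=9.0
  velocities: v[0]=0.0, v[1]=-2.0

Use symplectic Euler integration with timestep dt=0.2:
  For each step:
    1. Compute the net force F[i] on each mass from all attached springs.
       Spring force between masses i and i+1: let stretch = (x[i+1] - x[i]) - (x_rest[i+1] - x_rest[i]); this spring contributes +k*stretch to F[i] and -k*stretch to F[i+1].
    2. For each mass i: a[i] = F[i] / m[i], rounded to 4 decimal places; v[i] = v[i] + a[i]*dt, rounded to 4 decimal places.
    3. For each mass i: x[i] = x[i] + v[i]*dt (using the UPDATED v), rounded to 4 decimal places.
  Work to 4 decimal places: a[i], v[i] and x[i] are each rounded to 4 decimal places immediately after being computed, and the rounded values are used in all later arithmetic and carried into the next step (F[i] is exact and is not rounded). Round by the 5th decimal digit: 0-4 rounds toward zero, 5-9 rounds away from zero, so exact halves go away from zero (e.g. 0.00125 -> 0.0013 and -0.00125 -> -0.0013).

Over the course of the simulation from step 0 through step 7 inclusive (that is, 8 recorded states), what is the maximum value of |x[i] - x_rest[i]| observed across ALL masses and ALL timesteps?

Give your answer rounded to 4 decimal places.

Step 0: x=[5.0000 9.0000] v=[0.0000 -2.0000]
Step 1: x=[5.0000 8.6000] v=[0.0000 -2.0000]
Step 2: x=[4.9840 8.2160] v=[-0.0800 -1.9200]
Step 3: x=[4.9373 7.8627] v=[-0.2336 -1.7664]
Step 4: x=[4.8476 7.5524] v=[-0.4485 -1.5515]
Step 5: x=[4.7061 7.2939] v=[-0.7075 -1.2925]
Step 6: x=[4.5081 7.0919] v=[-0.9899 -1.0101]
Step 7: x=[4.2535 6.9465] v=[-1.2731 -0.7269]
Max displacement = 1.0535

Answer: 1.0535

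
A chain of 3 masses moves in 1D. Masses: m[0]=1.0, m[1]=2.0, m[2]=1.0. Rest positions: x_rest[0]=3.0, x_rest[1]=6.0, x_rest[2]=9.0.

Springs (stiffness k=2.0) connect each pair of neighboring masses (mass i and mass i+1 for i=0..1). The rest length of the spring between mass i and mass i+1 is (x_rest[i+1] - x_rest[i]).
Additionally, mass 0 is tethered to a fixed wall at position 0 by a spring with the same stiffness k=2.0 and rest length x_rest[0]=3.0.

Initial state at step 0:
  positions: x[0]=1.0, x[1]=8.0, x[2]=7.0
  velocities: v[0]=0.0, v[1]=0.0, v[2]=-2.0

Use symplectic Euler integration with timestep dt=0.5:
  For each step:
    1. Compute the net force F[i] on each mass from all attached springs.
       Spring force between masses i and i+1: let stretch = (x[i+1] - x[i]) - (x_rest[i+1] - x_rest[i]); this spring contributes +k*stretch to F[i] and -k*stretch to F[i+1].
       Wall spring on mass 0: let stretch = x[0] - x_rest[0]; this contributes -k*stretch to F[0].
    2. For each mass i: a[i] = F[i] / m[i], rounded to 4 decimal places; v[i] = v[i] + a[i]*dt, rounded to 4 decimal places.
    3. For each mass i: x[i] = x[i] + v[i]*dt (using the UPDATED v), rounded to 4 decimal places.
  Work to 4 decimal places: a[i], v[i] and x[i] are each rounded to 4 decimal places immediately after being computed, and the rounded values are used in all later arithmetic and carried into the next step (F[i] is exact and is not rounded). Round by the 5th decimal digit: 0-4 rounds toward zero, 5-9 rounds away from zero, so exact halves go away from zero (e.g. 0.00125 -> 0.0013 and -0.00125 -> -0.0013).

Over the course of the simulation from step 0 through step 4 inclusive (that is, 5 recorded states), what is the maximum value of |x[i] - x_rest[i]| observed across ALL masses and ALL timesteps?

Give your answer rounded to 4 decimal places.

Answer: 3.0625

Derivation:
Step 0: x=[1.0000 8.0000 7.0000] v=[0.0000 0.0000 -2.0000]
Step 1: x=[4.0000 6.0000 8.0000] v=[6.0000 -4.0000 2.0000]
Step 2: x=[6.0000 4.0000 9.5000] v=[4.0000 -4.0000 3.0000]
Step 3: x=[4.0000 3.8750 9.7500] v=[-4.0000 -0.2500 0.5000]
Step 4: x=[-0.0625 5.2500 8.5625] v=[-8.1250 2.7500 -2.3750]
Max displacement = 3.0625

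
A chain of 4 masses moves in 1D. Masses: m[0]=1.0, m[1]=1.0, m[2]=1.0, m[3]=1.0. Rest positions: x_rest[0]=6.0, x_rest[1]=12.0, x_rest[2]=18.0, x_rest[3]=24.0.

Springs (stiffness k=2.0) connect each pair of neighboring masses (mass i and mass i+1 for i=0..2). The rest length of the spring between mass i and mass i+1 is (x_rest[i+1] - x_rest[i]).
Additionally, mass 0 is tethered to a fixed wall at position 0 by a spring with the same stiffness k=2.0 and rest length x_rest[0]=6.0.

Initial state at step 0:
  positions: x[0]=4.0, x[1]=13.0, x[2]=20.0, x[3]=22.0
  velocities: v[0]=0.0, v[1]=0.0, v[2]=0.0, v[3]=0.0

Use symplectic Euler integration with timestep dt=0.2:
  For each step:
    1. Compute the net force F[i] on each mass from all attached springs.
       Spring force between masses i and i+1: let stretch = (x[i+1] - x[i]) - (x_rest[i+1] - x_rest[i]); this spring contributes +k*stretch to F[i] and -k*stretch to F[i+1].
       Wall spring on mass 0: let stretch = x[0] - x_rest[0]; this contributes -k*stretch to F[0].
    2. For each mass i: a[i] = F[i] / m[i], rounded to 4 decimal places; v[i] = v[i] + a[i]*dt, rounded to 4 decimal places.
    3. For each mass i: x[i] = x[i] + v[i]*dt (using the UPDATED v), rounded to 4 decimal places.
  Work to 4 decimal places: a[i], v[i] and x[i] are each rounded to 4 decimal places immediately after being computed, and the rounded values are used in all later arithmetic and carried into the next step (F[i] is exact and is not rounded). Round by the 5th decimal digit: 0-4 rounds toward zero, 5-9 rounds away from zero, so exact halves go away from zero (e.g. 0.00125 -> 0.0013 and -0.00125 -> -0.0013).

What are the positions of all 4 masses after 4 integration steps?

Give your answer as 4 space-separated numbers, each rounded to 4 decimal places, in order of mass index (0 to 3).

Step 0: x=[4.0000 13.0000 20.0000 22.0000] v=[0.0000 0.0000 0.0000 0.0000]
Step 1: x=[4.4000 12.8400 19.6000 22.3200] v=[2.0000 -0.8000 -2.0000 1.6000]
Step 2: x=[5.1232 12.5456 18.8768 22.9024] v=[3.6160 -1.4720 -3.6160 2.9120]
Step 3: x=[6.0303 12.1639 17.9692 23.6428] v=[4.5357 -1.9085 -4.5382 3.7018]
Step 4: x=[6.9457 11.7559 17.0510 24.4093] v=[4.5770 -2.0398 -4.5909 3.8324]

Answer: 6.9457 11.7559 17.0510 24.4093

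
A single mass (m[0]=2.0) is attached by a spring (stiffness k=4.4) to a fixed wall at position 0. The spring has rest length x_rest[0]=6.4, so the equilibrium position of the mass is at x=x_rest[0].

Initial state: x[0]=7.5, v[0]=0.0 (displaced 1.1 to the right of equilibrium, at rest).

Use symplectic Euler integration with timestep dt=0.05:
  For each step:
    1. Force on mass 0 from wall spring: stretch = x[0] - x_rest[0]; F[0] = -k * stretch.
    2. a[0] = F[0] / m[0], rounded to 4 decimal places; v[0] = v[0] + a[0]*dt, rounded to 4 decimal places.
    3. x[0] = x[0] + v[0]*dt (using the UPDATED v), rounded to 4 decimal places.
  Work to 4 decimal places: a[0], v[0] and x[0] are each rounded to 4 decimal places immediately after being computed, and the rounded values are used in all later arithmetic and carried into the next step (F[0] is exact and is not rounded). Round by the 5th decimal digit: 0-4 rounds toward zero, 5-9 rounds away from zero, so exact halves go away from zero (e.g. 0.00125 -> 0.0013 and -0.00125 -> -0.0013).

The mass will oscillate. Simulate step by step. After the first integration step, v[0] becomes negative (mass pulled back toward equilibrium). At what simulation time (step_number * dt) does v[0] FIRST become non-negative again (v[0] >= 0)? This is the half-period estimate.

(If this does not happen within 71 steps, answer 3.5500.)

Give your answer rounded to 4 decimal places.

Step 0: x=[7.5000] v=[0.0000]
Step 1: x=[7.4940] v=[-0.1210]
Step 2: x=[7.4819] v=[-0.2413]
Step 3: x=[7.4639] v=[-0.3603]
Step 4: x=[7.4400] v=[-0.4773]
Step 5: x=[7.4104] v=[-0.5917]
Step 6: x=[7.3753] v=[-0.7028]
Step 7: x=[7.3348] v=[-0.8101]
Step 8: x=[7.2892] v=[-0.9129]
Step 9: x=[7.2387] v=[-1.0107]
Step 10: x=[7.1836] v=[-1.1030]
Step 11: x=[7.1241] v=[-1.1892]
Step 12: x=[7.0607] v=[-1.2689]
Step 13: x=[6.9936] v=[-1.3416]
Step 14: x=[6.9233] v=[-1.4069]
Step 15: x=[6.8501] v=[-1.4645]
Step 16: x=[6.7744] v=[-1.5140]
Step 17: x=[6.6966] v=[-1.5552]
Step 18: x=[6.6172] v=[-1.5878]
Step 19: x=[6.5366] v=[-1.6117]
Step 20: x=[6.4553] v=[-1.6267]
Step 21: x=[6.3737] v=[-1.6328]
Step 22: x=[6.2922] v=[-1.6299]
Step 23: x=[6.2113] v=[-1.6180]
Step 24: x=[6.1314] v=[-1.5972]
Step 25: x=[6.0530] v=[-1.5677]
Step 26: x=[5.9765] v=[-1.5295]
Step 27: x=[5.9024] v=[-1.4829]
Step 28: x=[5.8310] v=[-1.4282]
Step 29: x=[5.7627] v=[-1.3656]
Step 30: x=[5.6979] v=[-1.2955]
Step 31: x=[5.6370] v=[-1.2183]
Step 32: x=[5.5803] v=[-1.1344]
Step 33: x=[5.5281] v=[-1.0442]
Step 34: x=[5.4807] v=[-0.9483]
Step 35: x=[5.4383] v=[-0.8472]
Step 36: x=[5.4012] v=[-0.7414]
Step 37: x=[5.3696] v=[-0.6315]
Step 38: x=[5.3437] v=[-0.5182]
Step 39: x=[5.3236] v=[-0.4020]
Step 40: x=[5.3094] v=[-0.2836]
Step 41: x=[5.3012] v=[-0.1636]
Step 42: x=[5.2991] v=[-0.0427]
Step 43: x=[5.3030] v=[0.0784]
First v>=0 after going negative at step 43, time=2.1500

Answer: 2.1500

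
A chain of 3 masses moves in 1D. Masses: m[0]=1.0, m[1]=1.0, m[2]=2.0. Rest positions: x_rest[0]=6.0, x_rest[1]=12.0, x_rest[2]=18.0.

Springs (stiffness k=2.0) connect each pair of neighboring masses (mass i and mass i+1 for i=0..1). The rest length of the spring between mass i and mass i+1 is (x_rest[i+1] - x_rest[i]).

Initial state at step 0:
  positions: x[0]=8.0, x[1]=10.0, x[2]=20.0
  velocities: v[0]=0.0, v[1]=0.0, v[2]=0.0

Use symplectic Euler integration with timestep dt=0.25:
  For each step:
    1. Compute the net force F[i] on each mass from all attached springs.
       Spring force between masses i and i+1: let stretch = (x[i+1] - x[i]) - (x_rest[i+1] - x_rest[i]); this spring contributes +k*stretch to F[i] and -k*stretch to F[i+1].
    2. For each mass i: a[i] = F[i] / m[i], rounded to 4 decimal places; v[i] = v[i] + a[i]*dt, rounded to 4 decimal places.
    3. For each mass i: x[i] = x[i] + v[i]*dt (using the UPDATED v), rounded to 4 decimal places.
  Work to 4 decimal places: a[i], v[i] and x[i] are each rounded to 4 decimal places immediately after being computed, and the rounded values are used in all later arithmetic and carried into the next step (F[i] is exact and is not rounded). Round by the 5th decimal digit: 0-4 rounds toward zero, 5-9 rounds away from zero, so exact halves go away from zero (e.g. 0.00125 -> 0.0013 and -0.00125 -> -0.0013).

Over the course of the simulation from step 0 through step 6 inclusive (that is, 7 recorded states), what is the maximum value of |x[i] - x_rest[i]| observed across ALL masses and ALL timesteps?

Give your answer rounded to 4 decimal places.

Answer: 3.9467

Derivation:
Step 0: x=[8.0000 10.0000 20.0000] v=[0.0000 0.0000 0.0000]
Step 1: x=[7.5000 11.0000 19.7500] v=[-2.0000 4.0000 -1.0000]
Step 2: x=[6.6875 12.6563 19.3281] v=[-3.2500 6.6250 -1.6875]
Step 3: x=[5.8711 14.4004 18.8642] v=[-3.2656 6.9765 -1.8555]
Step 4: x=[5.3709 15.6364 18.4963] v=[-2.0010 4.9438 -1.4715]
Step 5: x=[5.4039 15.9467 18.3247] v=[0.1318 1.2410 -0.6865]
Step 6: x=[6.0047 15.2364 18.3795] v=[2.4032 -2.8414 0.2190]
Max displacement = 3.9467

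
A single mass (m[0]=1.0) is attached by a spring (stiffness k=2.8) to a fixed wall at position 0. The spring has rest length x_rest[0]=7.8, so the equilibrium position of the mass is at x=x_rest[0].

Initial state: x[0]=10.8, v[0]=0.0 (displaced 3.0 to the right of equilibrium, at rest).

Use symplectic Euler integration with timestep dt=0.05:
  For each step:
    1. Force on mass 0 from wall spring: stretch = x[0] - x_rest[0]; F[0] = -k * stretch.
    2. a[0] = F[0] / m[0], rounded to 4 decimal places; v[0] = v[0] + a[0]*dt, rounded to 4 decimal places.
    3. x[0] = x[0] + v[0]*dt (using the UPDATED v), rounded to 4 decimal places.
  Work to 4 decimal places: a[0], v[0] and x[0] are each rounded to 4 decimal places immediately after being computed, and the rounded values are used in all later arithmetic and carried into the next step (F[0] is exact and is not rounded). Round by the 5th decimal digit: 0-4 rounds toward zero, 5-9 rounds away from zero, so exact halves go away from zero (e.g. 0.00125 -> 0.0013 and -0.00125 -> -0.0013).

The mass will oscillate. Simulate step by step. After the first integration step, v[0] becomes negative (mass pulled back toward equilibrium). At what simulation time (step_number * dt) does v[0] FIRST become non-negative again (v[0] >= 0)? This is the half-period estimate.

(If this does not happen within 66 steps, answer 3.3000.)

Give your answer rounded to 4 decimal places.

Step 0: x=[10.8000] v=[0.0000]
Step 1: x=[10.7790] v=[-0.4200]
Step 2: x=[10.7371] v=[-0.8371]
Step 3: x=[10.6747] v=[-1.2483]
Step 4: x=[10.5922] v=[-1.6508]
Step 5: x=[10.4901] v=[-2.0417]
Step 6: x=[10.3692] v=[-2.4183]
Step 7: x=[10.2303] v=[-2.7780]
Step 8: x=[10.0744] v=[-3.1182]
Step 9: x=[9.9026] v=[-3.4366]
Step 10: x=[9.7161] v=[-3.7310]
Step 11: x=[9.5161] v=[-3.9993]
Step 12: x=[9.3041] v=[-4.2396]
Step 13: x=[9.0816] v=[-4.4502]
Step 14: x=[8.8501] v=[-4.6296]
Step 15: x=[8.6113] v=[-4.7766]
Step 16: x=[8.3668] v=[-4.8902]
Step 17: x=[8.1183] v=[-4.9696]
Step 18: x=[7.8676] v=[-5.0142]
Step 19: x=[7.6164] v=[-5.0237]
Step 20: x=[7.3665] v=[-4.9980]
Step 21: x=[7.1196] v=[-4.9373]
Step 22: x=[6.8775] v=[-4.8420]
Step 23: x=[6.6419] v=[-4.7129]
Step 24: x=[6.4144] v=[-4.5508]
Step 25: x=[6.1966] v=[-4.3568]
Step 26: x=[5.9900] v=[-4.1323]
Step 27: x=[5.7961] v=[-3.8789]
Step 28: x=[5.6162] v=[-3.5984]
Step 29: x=[5.4516] v=[-3.2927]
Step 30: x=[5.3034] v=[-2.9639]
Step 31: x=[5.1727] v=[-2.6144]
Step 32: x=[5.0604] v=[-2.2466]
Step 33: x=[4.9672] v=[-1.8631]
Step 34: x=[4.8939] v=[-1.4665]
Step 35: x=[4.8409] v=[-1.0596]
Step 36: x=[4.8086] v=[-0.6453]
Step 37: x=[4.7973] v=[-0.2265]
Step 38: x=[4.8070] v=[0.1939]
First v>=0 after going negative at step 38, time=1.9000

Answer: 1.9000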